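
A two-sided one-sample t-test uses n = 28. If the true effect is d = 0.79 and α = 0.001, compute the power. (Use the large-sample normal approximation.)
Power ≈ 0.81

Power calculation (one-sample t-test, normal approximation):
z_β = d · √n - z_{α/2}
z_β = 0.79 · √28 - 3.291
z_β = 0.79 · 5.292 - 3.291
z_β = 0.890

Power = Φ(z_β) = Φ(0.890) ≈ 0.813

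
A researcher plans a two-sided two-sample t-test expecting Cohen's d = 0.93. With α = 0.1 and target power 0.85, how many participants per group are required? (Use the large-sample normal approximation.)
n = 17 per group

Sample size formula (two-sample t-test, normal approximation):
n = 2 · ((z_{α/2} + z_β) / d)²

z_{α/2} = 1.645 (for α = 0.1, two-sided)
z_β = 1.036 (for power = 0.85)
d = 0.93

n = 2 · ((1.645 + 1.036) / 0.93)²
n = 2 · (2.883)²
n ≈ 16.62
Round up to the next whole number: n = 17 per group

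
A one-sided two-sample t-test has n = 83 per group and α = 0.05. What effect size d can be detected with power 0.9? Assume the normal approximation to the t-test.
d ≈ 0.45

Minimum detectable effect (two-sample t-test, normal approximation):
d = (z_α + z_β) / √(n/2)
d = (1.645 + 1.282) / √(83/2)
d = 2.926 / 6.442
d ≈ 0.45

By Cohen's convention (0.2 small / 0.5 medium / 0.8 large): small effect.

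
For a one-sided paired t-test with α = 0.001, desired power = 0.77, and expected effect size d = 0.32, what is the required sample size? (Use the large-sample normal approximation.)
n = 144 pairs

Sample size formula (paired t-test, normal approximation):
n = ((z_α + z_β) / d)²

z_α = 3.090 (for α = 0.001, one-sided)
z_β = 0.739 (for power = 0.77)
d = 0.32

n = ((3.090 + 0.739) / 0.32)²
n = (11.966)²
n ≈ 143.19
Round up to the next whole number: n = 144 pairs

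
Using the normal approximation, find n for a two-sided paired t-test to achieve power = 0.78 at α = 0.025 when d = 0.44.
n = 47 pairs

Sample size formula (paired t-test, normal approximation):
n = ((z_{α/2} + z_β) / d)²

z_{α/2} = 2.241 (for α = 0.025, two-sided)
z_β = 0.772 (for power = 0.78)
d = 0.44

n = ((2.241 + 0.772) / 0.44)²
n = (6.848)²
n ≈ 46.90
Round up to the next whole number: n = 47 pairs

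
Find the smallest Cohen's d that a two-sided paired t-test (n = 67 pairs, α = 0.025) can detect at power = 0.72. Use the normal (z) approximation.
d ≈ 0.35

Minimum detectable effect (paired t-test, normal approximation):
d = (z_{α/2} + z_β) / √n
d = (2.241 + 0.583) / √67
d = 2.824 / 8.185
d ≈ 0.35

By Cohen's convention (0.2 small / 0.5 medium / 0.8 large): small effect.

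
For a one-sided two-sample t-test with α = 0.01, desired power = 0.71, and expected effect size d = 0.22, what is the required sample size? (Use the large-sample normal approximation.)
n = 343 per group

Sample size formula (two-sample t-test, normal approximation):
n = 2 · ((z_α + z_β) / d)²

z_α = 2.326 (for α = 0.01, one-sided)
z_β = 0.553 (for power = 0.71)
d = 0.22

n = 2 · ((2.326 + 0.553) / 0.22)²
n = 2 · (13.086)²
n ≈ 342.49
Round up to the next whole number: n = 343 per group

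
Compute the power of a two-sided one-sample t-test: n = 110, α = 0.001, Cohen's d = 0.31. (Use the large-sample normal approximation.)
Power ≈ 0.48

Power calculation (one-sample t-test, normal approximation):
z_β = d · √n - z_{α/2}
z_β = 0.31 · √110 - 3.291
z_β = 0.31 · 10.488 - 3.291
z_β = -0.039

Power = Φ(z_β) = Φ(-0.039) ≈ 0.484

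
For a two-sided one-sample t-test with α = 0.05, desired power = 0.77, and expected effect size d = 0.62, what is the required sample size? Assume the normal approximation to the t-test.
n = 19

Sample size formula (one-sample t-test, normal approximation):
n = ((z_{α/2} + z_β) / d)²

z_{α/2} = 1.960 (for α = 0.05, two-sided)
z_β = 0.739 (for power = 0.77)
d = 0.62

n = ((1.960 + 0.739) / 0.62)²
n = (4.353)²
n ≈ 18.95
Round up to the next whole number: n = 19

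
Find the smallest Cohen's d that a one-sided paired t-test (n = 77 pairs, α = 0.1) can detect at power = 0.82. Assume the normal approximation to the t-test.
d ≈ 0.25

Minimum detectable effect (paired t-test, normal approximation):
d = (z_α + z_β) / √n
d = (1.282 + 0.915) / √77
d = 2.197 / 8.775
d ≈ 0.25

By Cohen's convention (0.2 small / 0.5 medium / 0.8 large): small effect.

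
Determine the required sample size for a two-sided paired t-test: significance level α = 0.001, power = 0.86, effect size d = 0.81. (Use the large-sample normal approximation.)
n = 30 pairs

Sample size formula (paired t-test, normal approximation):
n = ((z_{α/2} + z_β) / d)²

z_{α/2} = 3.291 (for α = 0.001, two-sided)
z_β = 1.080 (for power = 0.86)
d = 0.81

n = ((3.291 + 1.080) / 0.81)²
n = (5.396)²
n ≈ 29.12
Round up to the next whole number: n = 30 pairs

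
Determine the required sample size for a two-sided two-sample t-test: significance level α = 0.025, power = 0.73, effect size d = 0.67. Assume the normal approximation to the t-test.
n = 37 per group

Sample size formula (two-sample t-test, normal approximation):
n = 2 · ((z_{α/2} + z_β) / d)²

z_{α/2} = 2.241 (for α = 0.025, two-sided)
z_β = 0.613 (for power = 0.73)
d = 0.67

n = 2 · ((2.241 + 0.613) / 0.67)²
n = 2 · (4.260)²
n ≈ 36.30
Round up to the next whole number: n = 37 per group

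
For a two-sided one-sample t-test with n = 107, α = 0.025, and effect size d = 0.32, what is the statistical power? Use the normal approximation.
Power ≈ 0.86

Power calculation (one-sample t-test, normal approximation):
z_β = d · √n - z_{α/2}
z_β = 0.32 · √107 - 2.241
z_β = 0.32 · 10.344 - 2.241
z_β = 1.069

Power = Φ(z_β) = Φ(1.069) ≈ 0.857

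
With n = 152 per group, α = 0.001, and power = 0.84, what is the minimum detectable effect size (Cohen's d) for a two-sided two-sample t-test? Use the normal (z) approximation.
d ≈ 0.49

Minimum detectable effect (two-sample t-test, normal approximation):
d = (z_{α/2} + z_β) / √(n/2)
d = (3.291 + 0.994) / √(152/2)
d = 4.285 / 8.718
d ≈ 0.49

By Cohen's convention (0.2 small / 0.5 medium / 0.8 large): small effect.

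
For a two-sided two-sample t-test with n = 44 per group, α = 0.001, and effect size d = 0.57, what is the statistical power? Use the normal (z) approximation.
Power ≈ 0.27

Power calculation (two-sample t-test, normal approximation):
z_β = d · √(n/2) - z_{α/2}
z_β = 0.57 · √(44/2) - 3.291
z_β = 0.57 · 4.690 - 3.291
z_β = -0.617

Power = Φ(z_β) = Φ(-0.617) ≈ 0.269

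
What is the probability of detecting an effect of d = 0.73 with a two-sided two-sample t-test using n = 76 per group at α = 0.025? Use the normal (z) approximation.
Power ≈ 0.99

Power calculation (two-sample t-test, normal approximation):
z_β = d · √(n/2) - z_{α/2}
z_β = 0.73 · √(76/2) - 2.241
z_β = 0.73 · 6.164 - 2.241
z_β = 2.259

Power = Φ(z_β) = Φ(2.259) ≈ 0.988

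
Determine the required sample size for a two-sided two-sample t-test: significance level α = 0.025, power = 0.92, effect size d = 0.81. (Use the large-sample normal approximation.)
n = 41 per group

Sample size formula (two-sample t-test, normal approximation):
n = 2 · ((z_{α/2} + z_β) / d)²

z_{α/2} = 2.241 (for α = 0.025, two-sided)
z_β = 1.405 (for power = 0.92)
d = 0.81

n = 2 · ((2.241 + 1.405) / 0.81)²
n = 2 · (4.501)²
n ≈ 40.52
Round up to the next whole number: n = 41 per group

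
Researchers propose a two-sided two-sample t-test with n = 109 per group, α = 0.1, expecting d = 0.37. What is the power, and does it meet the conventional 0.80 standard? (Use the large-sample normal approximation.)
Power ≈ 0.86; the study is adequately powered (power ≥ 0.80)

Power calculation (two-sample t-test, normal approximation):
z_β = d · √(n/2) - z_{α/2}
z_β = 0.37 · √(109/2) - 1.645
z_β = 0.37 · 7.382 - 1.645
z_β = 1.087

Power = Φ(z_β) = Φ(1.087) ≈ 0.861

Effect size d = 0.37 is small by Cohen's convention (0.2/0.5/0.8).

Threshold: power ≥ 0.80 is conventionally adequate.
Power ≈ 0.86 → the study is adequately powered (power ≥ 0.80).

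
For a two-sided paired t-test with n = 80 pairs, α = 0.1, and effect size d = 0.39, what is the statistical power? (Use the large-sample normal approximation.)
Power ≈ 0.97

Power calculation (paired t-test, normal approximation):
z_β = d · √n - z_{α/2}
z_β = 0.39 · √80 - 1.645
z_β = 0.39 · 8.944 - 1.645
z_β = 1.843

Power = Φ(z_β) = Φ(1.843) ≈ 0.967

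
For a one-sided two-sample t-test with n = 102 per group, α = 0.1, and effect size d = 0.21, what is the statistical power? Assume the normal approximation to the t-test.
Power ≈ 0.59

Power calculation (two-sample t-test, normal approximation):
z_β = d · √(n/2) - z_α
z_β = 0.21 · √(102/2) - 1.282
z_β = 0.21 · 7.141 - 1.282
z_β = 0.218

Power = Φ(z_β) = Φ(0.218) ≈ 0.586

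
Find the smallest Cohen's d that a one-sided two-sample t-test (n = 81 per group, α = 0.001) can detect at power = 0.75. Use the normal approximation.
d ≈ 0.59

Minimum detectable effect (two-sample t-test, normal approximation):
d = (z_α + z_β) / √(n/2)
d = (3.090 + 0.674) / √(81/2)
d = 3.765 / 6.364
d ≈ 0.59

By Cohen's convention (0.2 small / 0.5 medium / 0.8 large): medium effect.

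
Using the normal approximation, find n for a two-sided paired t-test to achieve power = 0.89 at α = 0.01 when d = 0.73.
n = 28 pairs

Sample size formula (paired t-test, normal approximation):
n = ((z_{α/2} + z_β) / d)²

z_{α/2} = 2.576 (for α = 0.01, two-sided)
z_β = 1.227 (for power = 0.89)
d = 0.73

n = ((2.576 + 1.227) / 0.73)²
n = (5.210)²
n ≈ 27.14
Round up to the next whole number: n = 28 pairs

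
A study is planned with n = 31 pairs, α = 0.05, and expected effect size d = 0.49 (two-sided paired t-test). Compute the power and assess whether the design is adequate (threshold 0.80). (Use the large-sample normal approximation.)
Power ≈ 0.78; the study is underpowered (power < 0.80)

Power calculation (paired t-test, normal approximation):
z_β = d · √n - z_{α/2}
z_β = 0.49 · √31 - 1.960
z_β = 0.49 · 5.568 - 1.960
z_β = 0.768

Power = Φ(z_β) = Φ(0.768) ≈ 0.779

Effect size d = 0.49 is small by Cohen's convention (0.2/0.5/0.8).

Threshold: power ≥ 0.80 is conventionally adequate.
Power ≈ 0.78 → the study is underpowered (power < 0.80).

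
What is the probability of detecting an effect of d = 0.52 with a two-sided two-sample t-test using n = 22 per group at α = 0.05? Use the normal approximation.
Power ≈ 0.41

Power calculation (two-sample t-test, normal approximation):
z_β = d · √(n/2) - z_{α/2}
z_β = 0.52 · √(22/2) - 1.960
z_β = 0.52 · 3.317 - 1.960
z_β = -0.235

Power = Φ(z_β) = Φ(-0.235) ≈ 0.407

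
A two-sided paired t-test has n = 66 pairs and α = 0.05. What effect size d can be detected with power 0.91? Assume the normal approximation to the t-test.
d ≈ 0.41

Minimum detectable effect (paired t-test, normal approximation):
d = (z_{α/2} + z_β) / √n
d = (1.960 + 1.341) / √66
d = 3.301 / 8.124
d ≈ 0.41

By Cohen's convention (0.2 small / 0.5 medium / 0.8 large): small effect.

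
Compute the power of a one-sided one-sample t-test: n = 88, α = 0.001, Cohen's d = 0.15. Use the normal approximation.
Power ≈ 0.05

Power calculation (one-sample t-test, normal approximation):
z_β = d · √n - z_α
z_β = 0.15 · √88 - 3.090
z_β = 0.15 · 9.381 - 3.090
z_β = -1.683

Power = Φ(z_β) = Φ(-1.683) ≈ 0.046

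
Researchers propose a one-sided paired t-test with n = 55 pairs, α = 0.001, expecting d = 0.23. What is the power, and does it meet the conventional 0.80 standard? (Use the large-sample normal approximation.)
Power ≈ 0.08; the study is underpowered (power < 0.80)

Power calculation (paired t-test, normal approximation):
z_β = d · √n - z_α
z_β = 0.23 · √55 - 3.090
z_β = 0.23 · 7.416 - 3.090
z_β = -1.385

Power = Φ(z_β) = Φ(-1.385) ≈ 0.083

Effect size d = 0.23 is small by Cohen's convention (0.2/0.5/0.8).

Threshold: power ≥ 0.80 is conventionally adequate.
Power ≈ 0.08 → the study is underpowered (power < 0.80).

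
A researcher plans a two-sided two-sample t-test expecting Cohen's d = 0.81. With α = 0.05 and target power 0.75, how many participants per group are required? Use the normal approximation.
n = 22 per group

Sample size formula (two-sample t-test, normal approximation):
n = 2 · ((z_{α/2} + z_β) / d)²

z_{α/2} = 1.960 (for α = 0.05, two-sided)
z_β = 0.674 (for power = 0.75)
d = 0.81

n = 2 · ((1.960 + 0.674) / 0.81)²
n = 2 · (3.252)²
n ≈ 21.15
Round up to the next whole number: n = 22 per group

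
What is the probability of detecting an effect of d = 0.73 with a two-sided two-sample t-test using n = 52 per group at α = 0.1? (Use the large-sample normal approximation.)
Power ≈ 0.98

Power calculation (two-sample t-test, normal approximation):
z_β = d · √(n/2) - z_{α/2}
z_β = 0.73 · √(52/2) - 1.645
z_β = 0.73 · 5.099 - 1.645
z_β = 2.077

Power = Φ(z_β) = Φ(2.077) ≈ 0.981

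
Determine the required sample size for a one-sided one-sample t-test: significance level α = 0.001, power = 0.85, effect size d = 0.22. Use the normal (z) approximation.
n = 352

Sample size formula (one-sample t-test, normal approximation):
n = ((z_α + z_β) / d)²

z_α = 3.090 (for α = 0.001, one-sided)
z_β = 1.036 (for power = 0.85)
d = 0.22

n = ((3.090 + 1.036) / 0.22)²
n = (18.755)²
n ≈ 351.75
Round up to the next whole number: n = 352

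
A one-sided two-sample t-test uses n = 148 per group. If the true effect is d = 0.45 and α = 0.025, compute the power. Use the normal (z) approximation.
Power ≈ 0.97

Power calculation (two-sample t-test, normal approximation):
z_β = d · √(n/2) - z_α
z_β = 0.45 · √(148/2) - 1.960
z_β = 0.45 · 8.602 - 1.960
z_β = 1.911

Power = Φ(z_β) = Φ(1.911) ≈ 0.972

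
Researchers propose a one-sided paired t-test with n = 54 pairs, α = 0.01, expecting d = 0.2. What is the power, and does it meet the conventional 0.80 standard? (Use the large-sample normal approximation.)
Power ≈ 0.20; the study is underpowered (power < 0.80)

Power calculation (paired t-test, normal approximation):
z_β = d · √n - z_α
z_β = 0.2 · √54 - 2.326
z_β = 0.2 · 7.348 - 2.326
z_β = -0.857

Power = Φ(z_β) = Φ(-0.857) ≈ 0.196

Effect size d = 0.2 is small by Cohen's convention (0.2/0.5/0.8).

Threshold: power ≥ 0.80 is conventionally adequate.
Power ≈ 0.20 → the study is underpowered (power < 0.80).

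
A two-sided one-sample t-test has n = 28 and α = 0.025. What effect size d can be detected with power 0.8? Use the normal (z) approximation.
d ≈ 0.58

Minimum detectable effect (one-sample t-test, normal approximation):
d = (z_{α/2} + z_β) / √n
d = (2.241 + 0.842) / √28
d = 3.083 / 5.292
d ≈ 0.58

By Cohen's convention (0.2 small / 0.5 medium / 0.8 large): medium effect.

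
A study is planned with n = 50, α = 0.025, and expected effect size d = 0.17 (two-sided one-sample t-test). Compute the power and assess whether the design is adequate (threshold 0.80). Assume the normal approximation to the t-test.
Power ≈ 0.15; the study is underpowered (power < 0.80)

Power calculation (one-sample t-test, normal approximation):
z_β = d · √n - z_{α/2}
z_β = 0.17 · √50 - 2.241
z_β = 0.17 · 7.071 - 2.241
z_β = -1.039

Power = Φ(z_β) = Φ(-1.039) ≈ 0.149

Effect size d = 0.17 is very small by Cohen's convention (0.2/0.5/0.8).

Threshold: power ≥ 0.80 is conventionally adequate.
Power ≈ 0.15 → the study is underpowered (power < 0.80).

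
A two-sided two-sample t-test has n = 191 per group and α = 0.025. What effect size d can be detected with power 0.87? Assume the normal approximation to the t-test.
d ≈ 0.34

Minimum detectable effect (two-sample t-test, normal approximation):
d = (z_{α/2} + z_β) / √(n/2)
d = (2.241 + 1.126) / √(191/2)
d = 3.368 / 9.772
d ≈ 0.34

By Cohen's convention (0.2 small / 0.5 medium / 0.8 large): small effect.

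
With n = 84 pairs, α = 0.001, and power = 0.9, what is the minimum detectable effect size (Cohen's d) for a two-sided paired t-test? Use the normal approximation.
d ≈ 0.50

Minimum detectable effect (paired t-test, normal approximation):
d = (z_{α/2} + z_β) / √n
d = (3.291 + 1.282) / √84
d = 4.572 / 9.165
d ≈ 0.50

By Cohen's convention (0.2 small / 0.5 medium / 0.8 large): medium effect.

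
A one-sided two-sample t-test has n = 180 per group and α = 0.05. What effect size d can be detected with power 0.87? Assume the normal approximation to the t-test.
d ≈ 0.29

Minimum detectable effect (two-sample t-test, normal approximation):
d = (z_α + z_β) / √(n/2)
d = (1.645 + 1.126) / √(180/2)
d = 2.771 / 9.487
d ≈ 0.29

By Cohen's convention (0.2 small / 0.5 medium / 0.8 large): small effect.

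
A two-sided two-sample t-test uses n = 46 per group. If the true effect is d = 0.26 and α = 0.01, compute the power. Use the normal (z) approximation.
Power ≈ 0.09

Power calculation (two-sample t-test, normal approximation):
z_β = d · √(n/2) - z_{α/2}
z_β = 0.26 · √(46/2) - 2.576
z_β = 0.26 · 4.796 - 2.576
z_β = -1.329

Power = Φ(z_β) = Φ(-1.329) ≈ 0.092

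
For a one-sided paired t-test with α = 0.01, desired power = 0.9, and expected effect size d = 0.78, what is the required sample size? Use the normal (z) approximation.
n = 22 pairs

Sample size formula (paired t-test, normal approximation):
n = ((z_α + z_β) / d)²

z_α = 2.326 (for α = 0.01, one-sided)
z_β = 1.282 (for power = 0.9)
d = 0.78

n = ((2.326 + 1.282) / 0.78)²
n = (4.626)²
n ≈ 21.40
Round up to the next whole number: n = 22 pairs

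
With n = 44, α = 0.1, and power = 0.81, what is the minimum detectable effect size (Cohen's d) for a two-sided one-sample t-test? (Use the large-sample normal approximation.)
d ≈ 0.38

Minimum detectable effect (one-sample t-test, normal approximation):
d = (z_{α/2} + z_β) / √n
d = (1.645 + 0.878) / √44
d = 2.523 / 6.633
d ≈ 0.38

By Cohen's convention (0.2 small / 0.5 medium / 0.8 large): small effect.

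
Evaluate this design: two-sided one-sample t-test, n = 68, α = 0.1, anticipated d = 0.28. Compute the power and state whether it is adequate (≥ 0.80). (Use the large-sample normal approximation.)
Power ≈ 0.75; the study is underpowered (power < 0.80)

Power calculation (one-sample t-test, normal approximation):
z_β = d · √n - z_{α/2}
z_β = 0.28 · √68 - 1.645
z_β = 0.28 · 8.246 - 1.645
z_β = 0.664

Power = Φ(z_β) = Φ(0.664) ≈ 0.747

Effect size d = 0.28 is small by Cohen's convention (0.2/0.5/0.8).

Threshold: power ≥ 0.80 is conventionally adequate.
Power ≈ 0.75 → the study is underpowered (power < 0.80).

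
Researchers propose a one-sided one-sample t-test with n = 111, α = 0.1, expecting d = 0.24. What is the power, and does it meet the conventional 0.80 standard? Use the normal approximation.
Power ≈ 0.89; the study is adequately powered (power ≥ 0.80)

Power calculation (one-sample t-test, normal approximation):
z_β = d · √n - z_α
z_β = 0.24 · √111 - 1.282
z_β = 0.24 · 10.536 - 1.282
z_β = 1.247

Power = Φ(z_β) = Φ(1.247) ≈ 0.894

Effect size d = 0.24 is small by Cohen's convention (0.2/0.5/0.8).

Threshold: power ≥ 0.80 is conventionally adequate.
Power ≈ 0.89 → the study is adequately powered (power ≥ 0.80).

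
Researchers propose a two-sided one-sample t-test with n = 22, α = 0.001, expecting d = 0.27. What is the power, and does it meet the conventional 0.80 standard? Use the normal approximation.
Power ≈ 0.02; the study is underpowered (power < 0.80)

Power calculation (one-sample t-test, normal approximation):
z_β = d · √n - z_{α/2}
z_β = 0.27 · √22 - 3.291
z_β = 0.27 · 4.690 - 3.291
z_β = -2.024

Power = Φ(z_β) = Φ(-2.024) ≈ 0.021

Effect size d = 0.27 is small by Cohen's convention (0.2/0.5/0.8).

Threshold: power ≥ 0.80 is conventionally adequate.
Power ≈ 0.02 → the study is underpowered (power < 0.80).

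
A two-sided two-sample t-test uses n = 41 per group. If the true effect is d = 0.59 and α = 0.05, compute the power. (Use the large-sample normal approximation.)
Power ≈ 0.76

Power calculation (two-sample t-test, normal approximation):
z_β = d · √(n/2) - z_{α/2}
z_β = 0.59 · √(41/2) - 1.960
z_β = 0.59 · 4.528 - 1.960
z_β = 0.711

Power = Φ(z_β) = Φ(0.711) ≈ 0.762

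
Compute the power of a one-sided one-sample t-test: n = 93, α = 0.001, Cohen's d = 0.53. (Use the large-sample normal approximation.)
Power ≈ 0.98

Power calculation (one-sample t-test, normal approximation):
z_β = d · √n - z_α
z_β = 0.53 · √93 - 3.090
z_β = 0.53 · 9.644 - 3.090
z_β = 2.021

Power = Φ(z_β) = Φ(2.021) ≈ 0.978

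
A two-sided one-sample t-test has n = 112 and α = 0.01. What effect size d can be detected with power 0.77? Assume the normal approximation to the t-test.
d ≈ 0.31

Minimum detectable effect (one-sample t-test, normal approximation):
d = (z_{α/2} + z_β) / √n
d = (2.576 + 0.739) / √112
d = 3.315 / 10.583
d ≈ 0.31

By Cohen's convention (0.2 small / 0.5 medium / 0.8 large): small effect.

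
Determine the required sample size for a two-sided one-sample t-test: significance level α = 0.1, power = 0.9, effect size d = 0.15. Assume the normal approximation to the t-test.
n = 381

Sample size formula (one-sample t-test, normal approximation):
n = ((z_{α/2} + z_β) / d)²

z_{α/2} = 1.645 (for α = 0.1, two-sided)
z_β = 1.282 (for power = 0.9)
d = 0.15

n = ((1.645 + 1.282) / 0.15)²
n = (19.513)²
n ≈ 380.76
Round up to the next whole number: n = 381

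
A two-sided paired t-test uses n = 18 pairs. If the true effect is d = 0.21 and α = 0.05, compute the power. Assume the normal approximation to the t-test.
Power ≈ 0.14

Power calculation (paired t-test, normal approximation):
z_β = d · √n - z_{α/2}
z_β = 0.21 · √18 - 1.960
z_β = 0.21 · 4.243 - 1.960
z_β = -1.069

Power = Φ(z_β) = Φ(-1.069) ≈ 0.143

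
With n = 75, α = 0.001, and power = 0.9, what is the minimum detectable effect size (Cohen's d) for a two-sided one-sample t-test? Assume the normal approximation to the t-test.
d ≈ 0.53

Minimum detectable effect (one-sample t-test, normal approximation):
d = (z_{α/2} + z_β) / √n
d = (3.291 + 1.282) / √75
d = 4.572 / 8.660
d ≈ 0.53

By Cohen's convention (0.2 small / 0.5 medium / 0.8 large): medium effect.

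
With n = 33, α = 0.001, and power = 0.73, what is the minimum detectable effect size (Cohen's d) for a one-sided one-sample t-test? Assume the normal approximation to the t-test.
d ≈ 0.64

Minimum detectable effect (one-sample t-test, normal approximation):
d = (z_α + z_β) / √n
d = (3.090 + 0.613) / √33
d = 3.703 / 5.745
d ≈ 0.64

By Cohen's convention (0.2 small / 0.5 medium / 0.8 large): medium effect.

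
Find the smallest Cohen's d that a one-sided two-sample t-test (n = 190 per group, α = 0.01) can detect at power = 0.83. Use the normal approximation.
d ≈ 0.34

Minimum detectable effect (two-sample t-test, normal approximation):
d = (z_α + z_β) / √(n/2)
d = (2.326 + 0.954) / √(190/2)
d = 3.281 / 9.747
d ≈ 0.34

By Cohen's convention (0.2 small / 0.5 medium / 0.8 large): small effect.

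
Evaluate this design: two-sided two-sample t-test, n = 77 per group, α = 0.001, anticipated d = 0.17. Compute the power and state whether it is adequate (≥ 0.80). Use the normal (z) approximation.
Power ≈ 0.01; the study is underpowered (power < 0.80)

Power calculation (two-sample t-test, normal approximation):
z_β = d · √(n/2) - z_{α/2}
z_β = 0.17 · √(77/2) - 3.291
z_β = 0.17 · 6.205 - 3.291
z_β = -2.236

Power = Φ(z_β) = Φ(-2.236) ≈ 0.013

Effect size d = 0.17 is very small by Cohen's convention (0.2/0.5/0.8).

Threshold: power ≥ 0.80 is conventionally adequate.
Power ≈ 0.01 → the study is underpowered (power < 0.80).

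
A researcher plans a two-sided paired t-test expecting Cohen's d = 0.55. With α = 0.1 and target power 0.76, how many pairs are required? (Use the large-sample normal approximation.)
n = 19 pairs

Sample size formula (paired t-test, normal approximation):
n = ((z_{α/2} + z_β) / d)²

z_{α/2} = 1.645 (for α = 0.1, two-sided)
z_β = 0.706 (for power = 0.76)
d = 0.55

n = ((1.645 + 0.706) / 0.55)²
n = (4.275)²
n ≈ 18.28
Round up to the next whole number: n = 19 pairs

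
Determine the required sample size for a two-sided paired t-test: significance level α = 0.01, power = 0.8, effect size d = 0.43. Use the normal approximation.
n = 64 pairs

Sample size formula (paired t-test, normal approximation):
n = ((z_{α/2} + z_β) / d)²

z_{α/2} = 2.576 (for α = 0.01, two-sided)
z_β = 0.842 (for power = 0.8)
d = 0.43

n = ((2.576 + 0.842) / 0.43)²
n = (7.949)²
n ≈ 63.19
Round up to the next whole number: n = 64 pairs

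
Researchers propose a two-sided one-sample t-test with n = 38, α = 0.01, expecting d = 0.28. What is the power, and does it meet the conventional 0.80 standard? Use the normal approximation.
Power ≈ 0.20; the study is underpowered (power < 0.80)

Power calculation (one-sample t-test, normal approximation):
z_β = d · √n - z_{α/2}
z_β = 0.28 · √38 - 2.576
z_β = 0.28 · 6.164 - 2.576
z_β = -0.850

Power = Φ(z_β) = Φ(-0.850) ≈ 0.198

Effect size d = 0.28 is small by Cohen's convention (0.2/0.5/0.8).

Threshold: power ≥ 0.80 is conventionally adequate.
Power ≈ 0.20 → the study is underpowered (power < 0.80).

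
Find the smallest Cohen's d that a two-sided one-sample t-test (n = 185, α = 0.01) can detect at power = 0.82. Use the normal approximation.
d ≈ 0.26

Minimum detectable effect (one-sample t-test, normal approximation):
d = (z_{α/2} + z_β) / √n
d = (2.576 + 0.915) / √185
d = 3.491 / 13.601
d ≈ 0.26

By Cohen's convention (0.2 small / 0.5 medium / 0.8 large): small effect.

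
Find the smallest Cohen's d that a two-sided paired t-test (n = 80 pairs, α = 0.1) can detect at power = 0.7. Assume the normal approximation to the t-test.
d ≈ 0.24

Minimum detectable effect (paired t-test, normal approximation):
d = (z_{α/2} + z_β) / √n
d = (1.645 + 0.524) / √80
d = 2.169 / 8.944
d ≈ 0.24

By Cohen's convention (0.2 small / 0.5 medium / 0.8 large): small effect.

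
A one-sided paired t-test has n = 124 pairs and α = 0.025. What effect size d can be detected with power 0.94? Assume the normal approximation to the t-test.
d ≈ 0.32

Minimum detectable effect (paired t-test, normal approximation):
d = (z_α + z_β) / √n
d = (1.960 + 1.555) / √124
d = 3.515 / 11.136
d ≈ 0.32

By Cohen's convention (0.2 small / 0.5 medium / 0.8 large): small effect.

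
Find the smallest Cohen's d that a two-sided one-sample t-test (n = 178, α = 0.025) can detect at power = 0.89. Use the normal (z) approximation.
d ≈ 0.26

Minimum detectable effect (one-sample t-test, normal approximation):
d = (z_{α/2} + z_β) / √n
d = (2.241 + 1.227) / √178
d = 3.468 / 13.342
d ≈ 0.26

By Cohen's convention (0.2 small / 0.5 medium / 0.8 large): small effect.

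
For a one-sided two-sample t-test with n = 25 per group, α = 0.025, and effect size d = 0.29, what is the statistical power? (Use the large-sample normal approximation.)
Power ≈ 0.17

Power calculation (two-sample t-test, normal approximation):
z_β = d · √(n/2) - z_α
z_β = 0.29 · √(25/2) - 1.960
z_β = 0.29 · 3.536 - 1.960
z_β = -0.935

Power = Φ(z_β) = Φ(-0.935) ≈ 0.175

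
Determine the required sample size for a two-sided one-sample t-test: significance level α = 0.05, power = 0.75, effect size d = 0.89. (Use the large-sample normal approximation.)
n = 9

Sample size formula (one-sample t-test, normal approximation):
n = ((z_{α/2} + z_β) / d)²

z_{α/2} = 1.960 (for α = 0.05, two-sided)
z_β = 0.674 (for power = 0.75)
d = 0.89

n = ((1.960 + 0.674) / 0.89)²
n = (2.960)²
n ≈ 8.76
Round up to the next whole number: n = 9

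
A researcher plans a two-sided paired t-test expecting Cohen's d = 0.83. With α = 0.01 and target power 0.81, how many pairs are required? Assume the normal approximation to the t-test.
n = 18 pairs

Sample size formula (paired t-test, normal approximation):
n = ((z_{α/2} + z_β) / d)²

z_{α/2} = 2.576 (for α = 0.01, two-sided)
z_β = 0.878 (for power = 0.81)
d = 0.83

n = ((2.576 + 0.878) / 0.83)²
n = (4.161)²
n ≈ 17.31
Round up to the next whole number: n = 18 pairs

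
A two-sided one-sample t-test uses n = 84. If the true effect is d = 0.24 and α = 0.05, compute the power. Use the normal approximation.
Power ≈ 0.59

Power calculation (one-sample t-test, normal approximation):
z_β = d · √n - z_{α/2}
z_β = 0.24 · √84 - 1.960
z_β = 0.24 · 9.165 - 1.960
z_β = 0.240

Power = Φ(z_β) = Φ(0.240) ≈ 0.595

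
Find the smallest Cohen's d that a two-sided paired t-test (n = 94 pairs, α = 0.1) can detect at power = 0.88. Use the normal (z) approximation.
d ≈ 0.29

Minimum detectable effect (paired t-test, normal approximation):
d = (z_{α/2} + z_β) / √n
d = (1.645 + 1.175) / √94
d = 2.820 / 9.695
d ≈ 0.29

By Cohen's convention (0.2 small / 0.5 medium / 0.8 large): small effect.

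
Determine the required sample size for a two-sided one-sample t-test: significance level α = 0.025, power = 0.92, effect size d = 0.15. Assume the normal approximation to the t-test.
n = 591

Sample size formula (one-sample t-test, normal approximation):
n = ((z_{α/2} + z_β) / d)²

z_{α/2} = 2.241 (for α = 0.025, two-sided)
z_β = 1.405 (for power = 0.92)
d = 0.15

n = ((2.241 + 1.405) / 0.15)²
n = (24.307)²
n ≈ 590.83
Round up to the next whole number: n = 591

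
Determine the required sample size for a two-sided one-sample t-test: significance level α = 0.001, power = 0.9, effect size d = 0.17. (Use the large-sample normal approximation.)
n = 724

Sample size formula (one-sample t-test, normal approximation):
n = ((z_{α/2} + z_β) / d)²

z_{α/2} = 3.291 (for α = 0.001, two-sided)
z_β = 1.282 (for power = 0.9)
d = 0.17

n = ((3.291 + 1.282) / 0.17)²
n = (26.900)²
n ≈ 723.61
Round up to the next whole number: n = 724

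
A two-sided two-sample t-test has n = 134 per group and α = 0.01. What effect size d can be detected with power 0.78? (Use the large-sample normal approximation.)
d ≈ 0.41

Minimum detectable effect (two-sample t-test, normal approximation):
d = (z_{α/2} + z_β) / √(n/2)
d = (2.576 + 0.772) / √(134/2)
d = 3.348 / 8.185
d ≈ 0.41

By Cohen's convention (0.2 small / 0.5 medium / 0.8 large): small effect.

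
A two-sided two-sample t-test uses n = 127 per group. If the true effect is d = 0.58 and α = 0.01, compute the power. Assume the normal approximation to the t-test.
Power ≈ 0.98

Power calculation (two-sample t-test, normal approximation):
z_β = d · √(n/2) - z_{α/2}
z_β = 0.58 · √(127/2) - 2.576
z_β = 0.58 · 7.969 - 2.576
z_β = 2.046

Power = Φ(z_β) = Φ(2.046) ≈ 0.980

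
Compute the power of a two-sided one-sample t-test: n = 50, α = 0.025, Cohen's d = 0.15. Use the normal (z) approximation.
Power ≈ 0.12

Power calculation (one-sample t-test, normal approximation):
z_β = d · √n - z_{α/2}
z_β = 0.15 · √50 - 2.241
z_β = 0.15 · 7.071 - 2.241
z_β = -1.181

Power = Φ(z_β) = Φ(-1.181) ≈ 0.119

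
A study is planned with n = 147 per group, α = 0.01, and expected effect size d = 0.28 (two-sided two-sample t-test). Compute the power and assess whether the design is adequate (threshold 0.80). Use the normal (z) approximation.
Power ≈ 0.43; the study is underpowered (power < 0.80)

Power calculation (two-sample t-test, normal approximation):
z_β = d · √(n/2) - z_{α/2}
z_β = 0.28 · √(147/2) - 2.576
z_β = 0.28 · 8.573 - 2.576
z_β = -0.175

Power = Φ(z_β) = Φ(-0.175) ≈ 0.430

Effect size d = 0.28 is small by Cohen's convention (0.2/0.5/0.8).

Threshold: power ≥ 0.80 is conventionally adequate.
Power ≈ 0.43 → the study is underpowered (power < 0.80).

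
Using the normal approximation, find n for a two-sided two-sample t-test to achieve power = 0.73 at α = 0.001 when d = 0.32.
n = 298 per group

Sample size formula (two-sample t-test, normal approximation):
n = 2 · ((z_{α/2} + z_β) / d)²

z_{α/2} = 3.291 (for α = 0.001, two-sided)
z_β = 0.613 (for power = 0.73)
d = 0.32

n = 2 · ((3.291 + 0.613) / 0.32)²
n = 2 · (12.200)²
n ≈ 297.68
Round up to the next whole number: n = 298 per group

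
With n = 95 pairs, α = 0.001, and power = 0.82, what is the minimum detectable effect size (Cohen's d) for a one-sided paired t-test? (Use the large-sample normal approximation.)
d ≈ 0.41

Minimum detectable effect (paired t-test, normal approximation):
d = (z_α + z_β) / √n
d = (3.090 + 0.915) / √95
d = 4.006 / 9.747
d ≈ 0.41

By Cohen's convention (0.2 small / 0.5 medium / 0.8 large): small effect.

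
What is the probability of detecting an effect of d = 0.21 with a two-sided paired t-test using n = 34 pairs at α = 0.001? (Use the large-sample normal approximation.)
Power ≈ 0.02

Power calculation (paired t-test, normal approximation):
z_β = d · √n - z_{α/2}
z_β = 0.21 · √34 - 3.291
z_β = 0.21 · 5.831 - 3.291
z_β = -2.066

Power = Φ(z_β) = Φ(-2.066) ≈ 0.019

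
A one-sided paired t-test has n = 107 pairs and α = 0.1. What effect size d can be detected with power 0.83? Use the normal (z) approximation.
d ≈ 0.22

Minimum detectable effect (paired t-test, normal approximation):
d = (z_α + z_β) / √n
d = (1.282 + 0.954) / √107
d = 2.236 / 10.344
d ≈ 0.22

By Cohen's convention (0.2 small / 0.5 medium / 0.8 large): small effect.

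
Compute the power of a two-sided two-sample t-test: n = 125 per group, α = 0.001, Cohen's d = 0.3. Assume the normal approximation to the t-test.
Power ≈ 0.18

Power calculation (two-sample t-test, normal approximation):
z_β = d · √(n/2) - z_{α/2}
z_β = 0.3 · √(125/2) - 3.291
z_β = 0.3 · 7.906 - 3.291
z_β = -0.919

Power = Φ(z_β) = Φ(-0.919) ≈ 0.179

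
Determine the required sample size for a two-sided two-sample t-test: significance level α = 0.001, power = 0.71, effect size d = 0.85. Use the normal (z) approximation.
n = 41 per group

Sample size formula (two-sample t-test, normal approximation):
n = 2 · ((z_{α/2} + z_β) / d)²

z_{α/2} = 3.291 (for α = 0.001, two-sided)
z_β = 0.553 (for power = 0.71)
d = 0.85

n = 2 · ((3.291 + 0.553) / 0.85)²
n = 2 · (4.522)²
n ≈ 40.90
Round up to the next whole number: n = 41 per group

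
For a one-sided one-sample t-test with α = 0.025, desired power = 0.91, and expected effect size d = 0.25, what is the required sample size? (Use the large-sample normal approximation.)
n = 175

Sample size formula (one-sample t-test, normal approximation):
n = ((z_α + z_β) / d)²

z_α = 1.960 (for α = 0.025, one-sided)
z_β = 1.341 (for power = 0.91)
d = 0.25

n = ((1.960 + 1.341) / 0.25)²
n = (13.204)²
n ≈ 174.35
Round up to the next whole number: n = 175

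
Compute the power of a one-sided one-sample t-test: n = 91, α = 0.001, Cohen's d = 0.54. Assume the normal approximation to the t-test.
Power ≈ 0.98

Power calculation (one-sample t-test, normal approximation):
z_β = d · √n - z_α
z_β = 0.54 · √91 - 3.090
z_β = 0.54 · 9.539 - 3.090
z_β = 2.061

Power = Φ(z_β) = Φ(2.061) ≈ 0.980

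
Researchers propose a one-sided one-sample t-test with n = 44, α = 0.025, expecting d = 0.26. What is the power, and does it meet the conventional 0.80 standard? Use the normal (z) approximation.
Power ≈ 0.41; the study is underpowered (power < 0.80)

Power calculation (one-sample t-test, normal approximation):
z_β = d · √n - z_α
z_β = 0.26 · √44 - 1.960
z_β = 0.26 · 6.633 - 1.960
z_β = -0.235

Power = Φ(z_β) = Φ(-0.235) ≈ 0.407

Effect size d = 0.26 is small by Cohen's convention (0.2/0.5/0.8).

Threshold: power ≥ 0.80 is conventionally adequate.
Power ≈ 0.41 → the study is underpowered (power < 0.80).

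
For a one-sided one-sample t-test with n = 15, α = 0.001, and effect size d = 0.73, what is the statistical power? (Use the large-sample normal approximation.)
Power ≈ 0.40

Power calculation (one-sample t-test, normal approximation):
z_β = d · √n - z_α
z_β = 0.73 · √15 - 3.090
z_β = 0.73 · 3.873 - 3.090
z_β = -0.263

Power = Φ(z_β) = Φ(-0.263) ≈ 0.396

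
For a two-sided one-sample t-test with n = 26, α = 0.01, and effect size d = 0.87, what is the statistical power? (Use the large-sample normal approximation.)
Power ≈ 0.97

Power calculation (one-sample t-test, normal approximation):
z_β = d · √n - z_{α/2}
z_β = 0.87 · √26 - 2.576
z_β = 0.87 · 5.099 - 2.576
z_β = 1.860

Power = Φ(z_β) = Φ(1.860) ≈ 0.969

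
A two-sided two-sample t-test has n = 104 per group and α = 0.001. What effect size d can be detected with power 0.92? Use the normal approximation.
d ≈ 0.65

Minimum detectable effect (two-sample t-test, normal approximation):
d = (z_{α/2} + z_β) / √(n/2)
d = (3.291 + 1.405) / √(104/2)
d = 4.696 / 7.211
d ≈ 0.65

By Cohen's convention (0.2 small / 0.5 medium / 0.8 large): medium effect.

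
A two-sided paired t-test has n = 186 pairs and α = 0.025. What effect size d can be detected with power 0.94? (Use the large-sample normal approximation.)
d ≈ 0.28

Minimum detectable effect (paired t-test, normal approximation):
d = (z_{α/2} + z_β) / √n
d = (2.241 + 1.555) / √186
d = 3.796 / 13.638
d ≈ 0.28

By Cohen's convention (0.2 small / 0.5 medium / 0.8 large): small effect.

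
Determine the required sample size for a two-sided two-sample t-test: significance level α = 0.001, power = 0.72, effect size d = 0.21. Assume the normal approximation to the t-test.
n = 681 per group

Sample size formula (two-sample t-test, normal approximation):
n = 2 · ((z_{α/2} + z_β) / d)²

z_{α/2} = 3.291 (for α = 0.001, two-sided)
z_β = 0.583 (for power = 0.72)
d = 0.21

n = 2 · ((3.291 + 0.583) / 0.21)²
n = 2 · (18.448)²
n ≈ 680.66
Round up to the next whole number: n = 681 per group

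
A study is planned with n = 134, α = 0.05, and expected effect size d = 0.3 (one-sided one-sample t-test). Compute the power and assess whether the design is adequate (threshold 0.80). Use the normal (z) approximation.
Power ≈ 0.97; the study is adequately powered (power ≥ 0.80)

Power calculation (one-sample t-test, normal approximation):
z_β = d · √n - z_α
z_β = 0.3 · √134 - 1.645
z_β = 0.3 · 11.576 - 1.645
z_β = 1.828

Power = Φ(z_β) = Φ(1.828) ≈ 0.966

Effect size d = 0.3 is small by Cohen's convention (0.2/0.5/0.8).

Threshold: power ≥ 0.80 is conventionally adequate.
Power ≈ 0.97 → the study is adequately powered (power ≥ 0.80).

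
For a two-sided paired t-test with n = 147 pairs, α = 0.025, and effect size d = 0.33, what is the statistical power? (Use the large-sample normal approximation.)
Power ≈ 0.96

Power calculation (paired t-test, normal approximation):
z_β = d · √n - z_{α/2}
z_β = 0.33 · √147 - 2.241
z_β = 0.33 · 12.124 - 2.241
z_β = 1.760

Power = Φ(z_β) = Φ(1.760) ≈ 0.961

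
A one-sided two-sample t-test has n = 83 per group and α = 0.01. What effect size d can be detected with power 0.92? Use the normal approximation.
d ≈ 0.58

Minimum detectable effect (two-sample t-test, normal approximation):
d = (z_α + z_β) / √(n/2)
d = (2.326 + 1.405) / √(83/2)
d = 3.731 / 6.442
d ≈ 0.58

By Cohen's convention (0.2 small / 0.5 medium / 0.8 large): medium effect.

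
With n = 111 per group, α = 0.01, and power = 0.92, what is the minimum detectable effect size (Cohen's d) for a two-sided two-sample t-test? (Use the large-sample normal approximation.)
d ≈ 0.53

Minimum detectable effect (two-sample t-test, normal approximation):
d = (z_{α/2} + z_β) / √(n/2)
d = (2.576 + 1.405) / √(111/2)
d = 3.981 / 7.450
d ≈ 0.53

By Cohen's convention (0.2 small / 0.5 medium / 0.8 large): medium effect.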